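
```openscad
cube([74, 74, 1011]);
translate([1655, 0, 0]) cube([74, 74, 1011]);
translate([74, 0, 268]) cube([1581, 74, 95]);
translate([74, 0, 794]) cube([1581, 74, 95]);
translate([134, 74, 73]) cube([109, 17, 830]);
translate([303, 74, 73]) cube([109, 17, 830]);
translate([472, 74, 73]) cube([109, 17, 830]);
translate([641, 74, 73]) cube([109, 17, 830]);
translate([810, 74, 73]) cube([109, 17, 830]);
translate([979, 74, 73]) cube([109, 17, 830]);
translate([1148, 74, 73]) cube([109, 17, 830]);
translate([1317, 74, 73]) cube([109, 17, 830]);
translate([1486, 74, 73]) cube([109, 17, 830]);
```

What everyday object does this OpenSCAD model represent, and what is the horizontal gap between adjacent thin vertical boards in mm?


A fence section. The picket gap is 60 mm.

Two posts, two rails, 9 pickets — a fence section. Span 1581 mm holds 9 pickets of 109 mm with 10 equal gaps: ⌊(1581 − 9·109) / 10⌋ = 60 mm.


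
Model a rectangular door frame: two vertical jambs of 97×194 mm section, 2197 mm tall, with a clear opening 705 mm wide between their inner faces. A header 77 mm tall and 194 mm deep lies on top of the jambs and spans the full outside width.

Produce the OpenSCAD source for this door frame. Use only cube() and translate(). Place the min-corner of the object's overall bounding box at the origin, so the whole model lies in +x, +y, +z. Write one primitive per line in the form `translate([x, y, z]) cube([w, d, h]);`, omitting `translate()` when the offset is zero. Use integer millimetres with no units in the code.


cube([97, 194, 2197]);
translate([802, 0, 0]) cube([97, 194, 2197]);
translate([0, 0, 2197]) cube([899, 194, 77]);


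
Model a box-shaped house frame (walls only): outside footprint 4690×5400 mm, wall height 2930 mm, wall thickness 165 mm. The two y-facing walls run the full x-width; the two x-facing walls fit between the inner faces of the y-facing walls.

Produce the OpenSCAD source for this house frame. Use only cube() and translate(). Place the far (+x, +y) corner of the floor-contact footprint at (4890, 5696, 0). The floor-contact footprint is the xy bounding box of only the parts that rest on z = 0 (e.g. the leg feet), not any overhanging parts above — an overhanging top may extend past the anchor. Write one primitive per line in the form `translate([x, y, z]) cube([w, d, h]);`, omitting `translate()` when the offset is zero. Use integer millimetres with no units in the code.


translate([200, 296, 0]) cube([4690, 165, 2930]);
translate([200, 5531, 0]) cube([4690, 165, 2930]);
translate([200, 461, 0]) cube([165, 5070, 2930]);
translate([4725, 461, 0]) cube([165, 5070, 2930]);


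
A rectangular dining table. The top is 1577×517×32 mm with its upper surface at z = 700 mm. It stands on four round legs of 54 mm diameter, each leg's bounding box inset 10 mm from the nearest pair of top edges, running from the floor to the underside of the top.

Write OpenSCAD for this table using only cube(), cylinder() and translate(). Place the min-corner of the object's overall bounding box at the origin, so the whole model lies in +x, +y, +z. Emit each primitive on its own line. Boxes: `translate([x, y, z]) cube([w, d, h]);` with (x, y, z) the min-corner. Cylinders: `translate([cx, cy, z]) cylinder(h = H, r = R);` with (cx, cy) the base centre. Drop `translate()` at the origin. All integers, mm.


translate([0, 0, 668]) cube([1577, 517, 32]);
translate([37, 37, 0]) cylinder(h = 668, r = 27);
translate([1540, 37, 0]) cylinder(h = 668, r = 27);
translate([37, 480, 0]) cylinder(h = 668, r = 27);
translate([1540, 480, 0]) cylinder(h = 668, r = 27);


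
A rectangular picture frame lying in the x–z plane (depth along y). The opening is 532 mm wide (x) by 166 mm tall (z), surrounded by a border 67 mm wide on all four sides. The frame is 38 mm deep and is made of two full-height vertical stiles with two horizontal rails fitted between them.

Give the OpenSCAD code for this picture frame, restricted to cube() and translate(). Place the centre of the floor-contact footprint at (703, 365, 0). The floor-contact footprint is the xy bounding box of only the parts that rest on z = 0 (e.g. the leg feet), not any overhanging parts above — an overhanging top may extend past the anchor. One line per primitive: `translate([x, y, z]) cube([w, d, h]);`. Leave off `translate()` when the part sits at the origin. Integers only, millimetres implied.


translate([370, 346, 0]) cube([67, 38, 300]);
translate([969, 346, 0]) cube([67, 38, 300]);
translate([437, 346, 0]) cube([532, 38, 67]);
translate([437, 346, 233]) cube([532, 38, 67]);


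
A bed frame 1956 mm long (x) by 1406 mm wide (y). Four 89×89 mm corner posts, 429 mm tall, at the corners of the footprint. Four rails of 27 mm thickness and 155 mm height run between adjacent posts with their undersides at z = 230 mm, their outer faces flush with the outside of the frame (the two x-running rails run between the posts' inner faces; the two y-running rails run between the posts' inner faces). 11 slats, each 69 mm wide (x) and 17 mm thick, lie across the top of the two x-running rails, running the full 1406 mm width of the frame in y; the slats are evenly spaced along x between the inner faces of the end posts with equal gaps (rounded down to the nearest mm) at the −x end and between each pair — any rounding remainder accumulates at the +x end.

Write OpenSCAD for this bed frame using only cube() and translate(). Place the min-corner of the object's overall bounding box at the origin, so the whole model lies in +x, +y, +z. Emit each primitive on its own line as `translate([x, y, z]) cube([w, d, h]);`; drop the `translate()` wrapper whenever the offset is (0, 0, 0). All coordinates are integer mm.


// slat z = rail_z + rail_h = 230 + 155 = 385
// slat gap = ⌊(1778 − 11·69) / 12⌋ = 84
cube([89, 89, 429]);
translate([0, 1317, 0]) cube([89, 89, 429]);
translate([1867, 0, 0]) cube([89, 89, 429]);
translate([1867, 1317, 0]) cube([89, 89, 429]);
translate([89, 0, 230]) cube([1778, 27, 155]);
translate([89, 1379, 230]) cube([1778, 27, 155]);
translate([0, 89, 230]) cube([27, 1228, 155]);
translate([1929, 89, 230]) cube([27, 1228, 155]);
translate([173, 0, 385]) cube([69, 1406, 17]);
translate([326, 0, 385]) cube([69, 1406, 17]);
translate([479, 0, 385]) cube([69, 1406, 17]);
translate([632, 0, 385]) cube([69, 1406, 17]);
translate([785, 0, 385]) cube([69, 1406, 17]);
translate([938, 0, 385]) cube([69, 1406, 17]);
translate([1091, 0, 385]) cube([69, 1406, 17]);
translate([1244, 0, 385]) cube([69, 1406, 17]);
translate([1397, 0, 385]) cube([69, 1406, 17]);
translate([1550, 0, 385]) cube([69, 1406, 17]);
translate([1703, 0, 385]) cube([69, 1406, 17]);


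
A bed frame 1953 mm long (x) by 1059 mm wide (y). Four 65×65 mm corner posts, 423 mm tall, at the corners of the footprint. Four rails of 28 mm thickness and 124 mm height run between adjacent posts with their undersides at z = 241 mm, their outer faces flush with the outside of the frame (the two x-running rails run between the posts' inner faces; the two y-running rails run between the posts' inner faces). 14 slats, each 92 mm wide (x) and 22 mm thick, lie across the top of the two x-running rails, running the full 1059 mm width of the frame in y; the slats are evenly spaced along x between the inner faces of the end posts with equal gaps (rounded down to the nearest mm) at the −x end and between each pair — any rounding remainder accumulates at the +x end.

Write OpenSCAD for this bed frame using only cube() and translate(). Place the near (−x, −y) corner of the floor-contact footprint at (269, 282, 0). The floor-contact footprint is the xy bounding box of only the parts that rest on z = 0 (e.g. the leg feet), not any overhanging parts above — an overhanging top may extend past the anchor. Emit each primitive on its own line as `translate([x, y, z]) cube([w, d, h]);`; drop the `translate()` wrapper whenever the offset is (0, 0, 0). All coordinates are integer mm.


translate([269, 282, 0]) cube([65, 65, 423]);
translate([269, 1276, 0]) cube([65, 65, 423]);
translate([2157, 282, 0]) cube([65, 65, 423]);
translate([2157, 1276, 0]) cube([65, 65, 423]);
translate([334, 282, 241]) cube([1823, 28, 124]);
translate([334, 1313, 241]) cube([1823, 28, 124]);
translate([269, 347, 241]) cube([28, 929, 124]);
translate([2194, 347, 241]) cube([28, 929, 124]);
translate([369, 282, 365]) cube([92, 1059, 22]);
translate([496, 282, 365]) cube([92, 1059, 22]);
translate([623, 282, 365]) cube([92, 1059, 22]);
translate([750, 282, 365]) cube([92, 1059, 22]);
translate([877, 282, 365]) cube([92, 1059, 22]);
translate([1004, 282, 365]) cube([92, 1059, 22]);
translate([1131, 282, 365]) cube([92, 1059, 22]);
translate([1258, 282, 365]) cube([92, 1059, 22]);
translate([1385, 282, 365]) cube([92, 1059, 22]);
translate([1512, 282, 365]) cube([92, 1059, 22]);
translate([1639, 282, 365]) cube([92, 1059, 22]);
translate([1766, 282, 365]) cube([92, 1059, 22]);
translate([1893, 282, 365]) cube([92, 1059, 22]);
translate([2020, 282, 365]) cube([92, 1059, 22]);


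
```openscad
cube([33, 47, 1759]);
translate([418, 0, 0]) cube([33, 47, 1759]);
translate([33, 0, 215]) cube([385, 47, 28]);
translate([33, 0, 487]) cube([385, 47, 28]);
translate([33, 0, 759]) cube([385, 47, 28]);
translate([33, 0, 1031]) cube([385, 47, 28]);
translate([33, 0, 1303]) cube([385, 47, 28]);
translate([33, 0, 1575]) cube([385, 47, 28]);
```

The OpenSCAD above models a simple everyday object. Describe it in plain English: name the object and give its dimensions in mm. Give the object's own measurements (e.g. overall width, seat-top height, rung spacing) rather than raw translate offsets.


A straight ladder. Two 33×47 mm vertical rails, 1759 mm tall, stand 451 mm apart (outside-to-outside) with their front faces coplanar on the −y side. 6 rungs, each 47 mm deep and 28 mm tall, span between the inner faces of the rails, front faces flush with the rails. The lowest rung's underside is at z = 215 mm and rungs are spaced 272 mm apart (underside to underside).


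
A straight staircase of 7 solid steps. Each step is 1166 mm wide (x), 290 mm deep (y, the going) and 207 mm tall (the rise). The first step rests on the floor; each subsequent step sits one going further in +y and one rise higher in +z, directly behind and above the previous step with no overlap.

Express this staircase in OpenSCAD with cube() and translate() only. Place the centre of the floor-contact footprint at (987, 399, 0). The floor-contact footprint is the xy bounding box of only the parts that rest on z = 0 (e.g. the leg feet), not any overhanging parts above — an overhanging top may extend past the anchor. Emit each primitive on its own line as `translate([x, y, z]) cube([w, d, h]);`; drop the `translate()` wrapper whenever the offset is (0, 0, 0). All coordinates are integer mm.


translate([404, 254, 0]) cube([1166, 290, 207]);
translate([404, 544, 207]) cube([1166, 290, 207]);
translate([404, 834, 414]) cube([1166, 290, 207]);
translate([404, 1124, 621]) cube([1166, 290, 207]);
translate([404, 1414, 828]) cube([1166, 290, 207]);
translate([404, 1704, 1035]) cube([1166, 290, 207]);
translate([404, 1994, 1242]) cube([1166, 290, 207]);


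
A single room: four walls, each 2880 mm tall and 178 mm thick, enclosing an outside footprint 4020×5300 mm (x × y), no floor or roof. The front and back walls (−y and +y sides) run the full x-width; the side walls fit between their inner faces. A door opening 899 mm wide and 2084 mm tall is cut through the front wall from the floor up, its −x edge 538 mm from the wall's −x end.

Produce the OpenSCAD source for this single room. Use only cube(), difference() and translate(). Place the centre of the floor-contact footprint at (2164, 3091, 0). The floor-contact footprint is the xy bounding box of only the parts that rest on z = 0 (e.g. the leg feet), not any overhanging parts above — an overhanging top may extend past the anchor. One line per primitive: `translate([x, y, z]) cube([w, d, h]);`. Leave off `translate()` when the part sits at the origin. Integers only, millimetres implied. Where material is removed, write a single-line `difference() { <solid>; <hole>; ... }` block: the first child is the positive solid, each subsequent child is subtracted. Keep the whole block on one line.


difference() { translate([154, 441, 0]) cube([4020, 178, 2880]); translate([692, 441, 0]) cube([899, 178, 2084]); }
translate([154, 5563, 0]) cube([4020, 178, 2880]);
translate([154, 619, 0]) cube([178, 4944, 2880]);
translate([3996, 619, 0]) cube([178, 4944, 2880]);


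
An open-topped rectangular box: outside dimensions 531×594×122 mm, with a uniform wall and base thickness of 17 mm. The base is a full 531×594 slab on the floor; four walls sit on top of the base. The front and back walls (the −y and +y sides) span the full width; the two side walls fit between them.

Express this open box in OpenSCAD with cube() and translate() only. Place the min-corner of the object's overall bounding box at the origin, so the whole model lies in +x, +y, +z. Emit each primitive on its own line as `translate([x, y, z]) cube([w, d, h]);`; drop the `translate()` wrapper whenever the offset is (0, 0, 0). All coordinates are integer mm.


cube([531, 594, 17]);
translate([0, 0, 17]) cube([531, 17, 105]);
translate([0, 577, 17]) cube([531, 17, 105]);
translate([0, 17, 17]) cube([17, 560, 105]);
translate([514, 17, 17]) cube([17, 560, 105]);


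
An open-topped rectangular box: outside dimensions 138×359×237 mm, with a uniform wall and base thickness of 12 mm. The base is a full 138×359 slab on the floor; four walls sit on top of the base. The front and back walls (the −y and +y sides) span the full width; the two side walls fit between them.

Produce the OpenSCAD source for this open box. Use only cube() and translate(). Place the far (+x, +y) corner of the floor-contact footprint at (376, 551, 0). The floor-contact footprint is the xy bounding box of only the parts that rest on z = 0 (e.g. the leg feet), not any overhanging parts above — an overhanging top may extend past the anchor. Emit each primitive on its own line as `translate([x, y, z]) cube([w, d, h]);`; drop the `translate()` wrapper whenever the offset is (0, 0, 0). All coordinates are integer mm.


translate([238, 192, 0]) cube([138, 359, 12]);
translate([238, 192, 12]) cube([138, 12, 225]);
translate([238, 539, 12]) cube([138, 12, 225]);
translate([238, 204, 12]) cube([12, 335, 225]);
translate([364, 204, 12]) cube([12, 335, 225]);


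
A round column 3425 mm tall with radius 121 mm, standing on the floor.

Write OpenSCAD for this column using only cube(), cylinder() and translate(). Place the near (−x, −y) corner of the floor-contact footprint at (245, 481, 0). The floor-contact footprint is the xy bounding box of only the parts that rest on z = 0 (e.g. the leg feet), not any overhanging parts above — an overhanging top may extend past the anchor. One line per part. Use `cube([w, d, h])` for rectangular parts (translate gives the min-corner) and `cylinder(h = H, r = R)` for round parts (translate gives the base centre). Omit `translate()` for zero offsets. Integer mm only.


translate([366, 602, 0]) cylinder(h = 3425, r = 121);


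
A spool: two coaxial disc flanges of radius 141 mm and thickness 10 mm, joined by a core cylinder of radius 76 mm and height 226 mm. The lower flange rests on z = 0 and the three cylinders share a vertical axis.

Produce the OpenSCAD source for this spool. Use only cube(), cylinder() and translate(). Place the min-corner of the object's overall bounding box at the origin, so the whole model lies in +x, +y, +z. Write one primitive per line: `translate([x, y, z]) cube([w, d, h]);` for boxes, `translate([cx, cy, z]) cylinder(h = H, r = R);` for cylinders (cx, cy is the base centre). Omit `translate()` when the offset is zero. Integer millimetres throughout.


translate([141, 141, 0]) cylinder(h = 10, r = 141);
translate([141, 141, 10]) cylinder(h = 226, r = 76);
translate([141, 141, 236]) cylinder(h = 10, r = 141);


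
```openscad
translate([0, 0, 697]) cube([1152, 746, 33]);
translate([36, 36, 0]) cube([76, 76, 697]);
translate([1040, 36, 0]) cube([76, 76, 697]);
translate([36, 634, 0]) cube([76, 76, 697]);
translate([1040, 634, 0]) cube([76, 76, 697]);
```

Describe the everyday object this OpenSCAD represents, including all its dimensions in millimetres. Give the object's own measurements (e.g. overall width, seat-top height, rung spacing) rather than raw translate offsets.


A table: top 1152 mm (x) × 746 mm (y), 33 mm thick, upper face at z = 730 mm, on four 76×76 mm square legs, each inset 36 mm from the nearest pair of top edges from z = 0 to the bottom of the top.


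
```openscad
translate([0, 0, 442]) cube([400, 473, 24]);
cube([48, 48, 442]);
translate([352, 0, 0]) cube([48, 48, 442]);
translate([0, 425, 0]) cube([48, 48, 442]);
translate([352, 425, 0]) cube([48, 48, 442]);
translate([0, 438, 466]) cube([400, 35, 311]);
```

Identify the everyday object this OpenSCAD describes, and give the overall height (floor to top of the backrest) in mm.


A chair. The overall height is 777 mm.

A slab on four corner posts with a tall panel at the back — a chair. The seat slab sits at z = 442 with thickness 24, and the 311 mm backrest starts at the seat top, so the overall height is 442 + 24 + 311 = 777 mm.


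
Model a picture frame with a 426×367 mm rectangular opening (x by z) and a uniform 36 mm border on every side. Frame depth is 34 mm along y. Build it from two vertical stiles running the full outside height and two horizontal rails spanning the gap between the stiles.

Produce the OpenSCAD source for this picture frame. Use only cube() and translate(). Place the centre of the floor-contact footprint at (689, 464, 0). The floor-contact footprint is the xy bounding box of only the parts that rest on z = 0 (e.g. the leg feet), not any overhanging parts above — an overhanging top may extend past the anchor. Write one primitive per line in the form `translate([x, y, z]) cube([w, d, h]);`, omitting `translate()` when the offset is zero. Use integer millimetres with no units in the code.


translate([440, 447, 0]) cube([36, 34, 439]);
translate([902, 447, 0]) cube([36, 34, 439]);
translate([476, 447, 0]) cube([426, 34, 36]);
translate([476, 447, 403]) cube([426, 34, 36]);


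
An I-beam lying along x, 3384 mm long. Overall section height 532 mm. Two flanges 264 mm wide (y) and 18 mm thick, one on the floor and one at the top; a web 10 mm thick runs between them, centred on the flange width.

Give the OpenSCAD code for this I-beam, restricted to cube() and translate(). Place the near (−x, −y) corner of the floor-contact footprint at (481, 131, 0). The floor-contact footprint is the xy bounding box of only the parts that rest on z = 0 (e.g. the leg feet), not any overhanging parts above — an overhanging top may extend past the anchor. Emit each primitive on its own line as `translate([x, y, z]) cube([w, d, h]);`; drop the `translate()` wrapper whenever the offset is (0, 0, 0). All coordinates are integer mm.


translate([481, 131, 0]) cube([3384, 264, 18]);
translate([481, 258, 18]) cube([3384, 10, 496]);
translate([481, 131, 514]) cube([3384, 264, 18]);


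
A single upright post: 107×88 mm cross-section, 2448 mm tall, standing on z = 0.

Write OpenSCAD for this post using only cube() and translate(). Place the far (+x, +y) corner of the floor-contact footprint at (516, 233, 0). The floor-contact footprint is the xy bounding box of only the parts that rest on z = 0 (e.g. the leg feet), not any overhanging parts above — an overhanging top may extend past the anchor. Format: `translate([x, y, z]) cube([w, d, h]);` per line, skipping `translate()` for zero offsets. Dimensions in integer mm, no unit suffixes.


translate([409, 145, 0]) cube([107, 88, 2448]);


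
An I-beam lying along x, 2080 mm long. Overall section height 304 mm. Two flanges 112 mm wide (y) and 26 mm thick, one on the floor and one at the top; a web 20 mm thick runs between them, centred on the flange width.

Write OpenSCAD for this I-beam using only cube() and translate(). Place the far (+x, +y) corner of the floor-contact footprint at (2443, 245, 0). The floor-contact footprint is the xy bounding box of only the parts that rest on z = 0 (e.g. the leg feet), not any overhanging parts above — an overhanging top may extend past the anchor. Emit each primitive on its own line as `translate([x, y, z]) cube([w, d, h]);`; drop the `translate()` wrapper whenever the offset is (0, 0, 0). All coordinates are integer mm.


translate([363, 133, 0]) cube([2080, 112, 26]);
translate([363, 179, 26]) cube([2080, 20, 252]);
translate([363, 133, 278]) cube([2080, 112, 26]);


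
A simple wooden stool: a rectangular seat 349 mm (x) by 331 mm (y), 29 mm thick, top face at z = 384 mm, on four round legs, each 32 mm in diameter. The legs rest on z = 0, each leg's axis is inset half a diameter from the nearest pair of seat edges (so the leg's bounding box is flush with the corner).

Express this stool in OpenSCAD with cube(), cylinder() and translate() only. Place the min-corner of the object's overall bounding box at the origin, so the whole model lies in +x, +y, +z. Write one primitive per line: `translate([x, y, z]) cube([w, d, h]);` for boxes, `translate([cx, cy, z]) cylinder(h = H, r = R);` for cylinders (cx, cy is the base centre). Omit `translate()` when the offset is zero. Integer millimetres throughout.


translate([0, 0, 355]) cube([349, 331, 29]);
translate([16, 16, 0]) cylinder(h = 355, r = 16);
translate([333, 16, 0]) cylinder(h = 355, r = 16);
translate([16, 315, 0]) cylinder(h = 355, r = 16);
translate([333, 315, 0]) cylinder(h = 355, r = 16);


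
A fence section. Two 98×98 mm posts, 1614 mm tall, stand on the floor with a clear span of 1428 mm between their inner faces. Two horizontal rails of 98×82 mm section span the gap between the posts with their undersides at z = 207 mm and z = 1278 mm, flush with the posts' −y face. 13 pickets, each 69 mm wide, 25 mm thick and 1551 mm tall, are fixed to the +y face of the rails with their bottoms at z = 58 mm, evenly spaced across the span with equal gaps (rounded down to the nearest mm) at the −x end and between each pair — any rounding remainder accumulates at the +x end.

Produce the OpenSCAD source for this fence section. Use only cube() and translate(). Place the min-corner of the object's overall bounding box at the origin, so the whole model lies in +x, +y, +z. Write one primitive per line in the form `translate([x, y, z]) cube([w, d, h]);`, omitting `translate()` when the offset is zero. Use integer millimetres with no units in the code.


cube([98, 98, 1614]);
translate([1526, 0, 0]) cube([98, 98, 1614]);
translate([98, 0, 207]) cube([1428, 98, 82]);
translate([98, 0, 1278]) cube([1428, 98, 82]);
translate([135, 98, 58]) cube([69, 25, 1551]);
translate([241, 98, 58]) cube([69, 25, 1551]);
translate([347, 98, 58]) cube([69, 25, 1551]);
translate([453, 98, 58]) cube([69, 25, 1551]);
translate([559, 98, 58]) cube([69, 25, 1551]);
translate([665, 98, 58]) cube([69, 25, 1551]);
translate([771, 98, 58]) cube([69, 25, 1551]);
translate([877, 98, 58]) cube([69, 25, 1551]);
translate([983, 98, 58]) cube([69, 25, 1551]);
translate([1089, 98, 58]) cube([69, 25, 1551]);
translate([1195, 98, 58]) cube([69, 25, 1551]);
translate([1301, 98, 58]) cube([69, 25, 1551]);
translate([1407, 98, 58]) cube([69, 25, 1551]);


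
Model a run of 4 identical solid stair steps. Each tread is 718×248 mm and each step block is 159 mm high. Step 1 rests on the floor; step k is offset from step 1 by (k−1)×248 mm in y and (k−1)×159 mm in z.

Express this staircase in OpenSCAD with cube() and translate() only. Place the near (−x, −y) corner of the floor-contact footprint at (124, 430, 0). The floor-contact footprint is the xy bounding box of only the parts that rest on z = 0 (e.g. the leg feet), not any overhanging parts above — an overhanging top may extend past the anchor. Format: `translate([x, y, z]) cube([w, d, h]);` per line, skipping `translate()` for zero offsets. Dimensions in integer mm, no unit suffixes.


translate([124, 430, 0]) cube([718, 248, 159]);
translate([124, 678, 159]) cube([718, 248, 159]);
translate([124, 926, 318]) cube([718, 248, 159]);
translate([124, 1174, 477]) cube([718, 248, 159]);


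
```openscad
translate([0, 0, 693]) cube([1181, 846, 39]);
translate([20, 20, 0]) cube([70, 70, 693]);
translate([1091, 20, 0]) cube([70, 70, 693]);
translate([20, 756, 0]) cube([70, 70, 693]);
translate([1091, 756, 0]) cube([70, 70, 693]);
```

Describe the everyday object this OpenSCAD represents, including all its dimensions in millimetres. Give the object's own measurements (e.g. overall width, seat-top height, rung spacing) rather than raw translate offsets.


A rectangular dining table. The top is 1181×846×39 mm with its upper surface at z = 732 mm. It stands on four 70×70 mm square legs, each inset 20 mm from the nearest pair of top edges, running from the floor to the underside of the top.


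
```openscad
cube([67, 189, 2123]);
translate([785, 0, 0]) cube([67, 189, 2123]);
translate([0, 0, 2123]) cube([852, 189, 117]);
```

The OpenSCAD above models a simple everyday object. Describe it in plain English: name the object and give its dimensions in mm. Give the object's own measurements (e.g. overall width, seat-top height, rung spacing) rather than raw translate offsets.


A door frame. The clear opening is 718 mm wide and 2123 mm high. Two 67 mm wide jambs, 189 mm deep, stand either side of the opening from the floor to the top of the opening. A 117 mm thick head sits across the top of both jambs, spanning the full outside width of the frame.


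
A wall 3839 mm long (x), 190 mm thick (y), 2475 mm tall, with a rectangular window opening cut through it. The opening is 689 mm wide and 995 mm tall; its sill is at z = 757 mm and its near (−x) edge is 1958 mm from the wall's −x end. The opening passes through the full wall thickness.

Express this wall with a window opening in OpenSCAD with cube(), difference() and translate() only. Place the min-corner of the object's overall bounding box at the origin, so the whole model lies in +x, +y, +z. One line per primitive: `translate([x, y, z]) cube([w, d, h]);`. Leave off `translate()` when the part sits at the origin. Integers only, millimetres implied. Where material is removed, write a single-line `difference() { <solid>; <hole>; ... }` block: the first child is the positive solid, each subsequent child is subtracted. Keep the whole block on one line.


difference() { cube([3839, 190, 2475]); translate([1958, 0, 757]) cube([689, 190, 995]); }


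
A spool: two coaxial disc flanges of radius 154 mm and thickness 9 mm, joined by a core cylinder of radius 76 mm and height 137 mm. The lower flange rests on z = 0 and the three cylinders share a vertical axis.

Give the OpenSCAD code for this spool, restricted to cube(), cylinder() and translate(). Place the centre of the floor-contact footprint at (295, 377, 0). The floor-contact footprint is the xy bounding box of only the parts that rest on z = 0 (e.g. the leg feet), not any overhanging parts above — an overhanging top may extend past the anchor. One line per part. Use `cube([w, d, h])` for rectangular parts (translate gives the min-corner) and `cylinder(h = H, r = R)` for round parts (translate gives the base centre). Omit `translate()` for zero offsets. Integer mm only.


translate([295, 377, 0]) cylinder(h = 9, r = 154);
translate([295, 377, 9]) cylinder(h = 137, r = 76);
translate([295, 377, 146]) cylinder(h = 9, r = 154);


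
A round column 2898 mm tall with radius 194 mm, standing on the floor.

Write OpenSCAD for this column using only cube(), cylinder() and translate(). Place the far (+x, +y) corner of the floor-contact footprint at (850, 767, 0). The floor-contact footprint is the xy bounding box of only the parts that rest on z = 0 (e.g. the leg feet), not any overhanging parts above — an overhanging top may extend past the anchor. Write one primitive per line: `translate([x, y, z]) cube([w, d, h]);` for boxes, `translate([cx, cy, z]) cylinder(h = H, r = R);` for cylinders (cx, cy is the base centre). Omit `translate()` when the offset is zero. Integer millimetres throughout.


translate([656, 573, 0]) cylinder(h = 2898, r = 194);


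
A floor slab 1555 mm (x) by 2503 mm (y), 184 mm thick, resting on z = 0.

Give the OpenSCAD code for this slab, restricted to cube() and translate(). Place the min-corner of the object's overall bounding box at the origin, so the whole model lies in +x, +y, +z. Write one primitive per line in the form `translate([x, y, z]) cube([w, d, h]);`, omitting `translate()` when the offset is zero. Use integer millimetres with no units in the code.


cube([1555, 2503, 184]);


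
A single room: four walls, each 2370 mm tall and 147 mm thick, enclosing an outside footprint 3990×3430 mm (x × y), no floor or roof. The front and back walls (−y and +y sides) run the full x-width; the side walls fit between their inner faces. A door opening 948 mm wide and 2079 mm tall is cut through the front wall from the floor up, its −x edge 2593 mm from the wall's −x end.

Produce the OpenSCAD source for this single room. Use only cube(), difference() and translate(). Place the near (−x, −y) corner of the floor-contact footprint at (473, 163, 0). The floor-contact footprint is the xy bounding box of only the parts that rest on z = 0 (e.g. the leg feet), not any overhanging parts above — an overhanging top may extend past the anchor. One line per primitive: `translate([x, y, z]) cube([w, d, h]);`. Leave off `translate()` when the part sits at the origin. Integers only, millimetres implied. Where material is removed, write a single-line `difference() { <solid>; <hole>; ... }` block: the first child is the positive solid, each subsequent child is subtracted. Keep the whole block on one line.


difference() { translate([473, 163, 0]) cube([3990, 147, 2370]); translate([3066, 163, 0]) cube([948, 147, 2079]); }
translate([473, 3446, 0]) cube([3990, 147, 2370]);
translate([473, 310, 0]) cube([147, 3136, 2370]);
translate([4316, 310, 0]) cube([147, 3136, 2370]);


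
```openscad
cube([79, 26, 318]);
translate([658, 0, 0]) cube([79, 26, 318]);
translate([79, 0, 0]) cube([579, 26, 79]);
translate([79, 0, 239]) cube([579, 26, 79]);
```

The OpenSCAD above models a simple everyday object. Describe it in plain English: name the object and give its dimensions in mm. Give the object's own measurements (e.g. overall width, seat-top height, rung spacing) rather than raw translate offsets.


A rectangular picture frame lying in the x–z plane (depth along y). The opening is 579 mm wide (x) by 160 mm tall (z), surrounded by a border 79 mm wide on all four sides. The frame is 26 mm deep and is made of two full-height vertical stiles with two horizontal rails fitted between them.


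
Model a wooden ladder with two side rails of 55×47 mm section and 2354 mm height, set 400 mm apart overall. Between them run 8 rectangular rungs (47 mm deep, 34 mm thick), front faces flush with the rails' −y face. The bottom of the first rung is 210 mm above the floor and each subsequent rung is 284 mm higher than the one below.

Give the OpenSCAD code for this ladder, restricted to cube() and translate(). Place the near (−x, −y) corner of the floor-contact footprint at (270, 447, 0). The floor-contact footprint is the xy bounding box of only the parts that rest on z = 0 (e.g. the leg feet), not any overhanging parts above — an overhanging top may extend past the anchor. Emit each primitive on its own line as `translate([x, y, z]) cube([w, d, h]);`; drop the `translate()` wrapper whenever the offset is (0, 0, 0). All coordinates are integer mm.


translate([270, 447, 0]) cube([55, 47, 2354]);
translate([615, 447, 0]) cube([55, 47, 2354]);
translate([325, 447, 210]) cube([290, 47, 34]);
translate([325, 447, 494]) cube([290, 47, 34]);
translate([325, 447, 778]) cube([290, 47, 34]);
translate([325, 447, 1062]) cube([290, 47, 34]);
translate([325, 447, 1346]) cube([290, 47, 34]);
translate([325, 447, 1630]) cube([290, 47, 34]);
translate([325, 447, 1914]) cube([290, 47, 34]);
translate([325, 447, 2198]) cube([290, 47, 34]);


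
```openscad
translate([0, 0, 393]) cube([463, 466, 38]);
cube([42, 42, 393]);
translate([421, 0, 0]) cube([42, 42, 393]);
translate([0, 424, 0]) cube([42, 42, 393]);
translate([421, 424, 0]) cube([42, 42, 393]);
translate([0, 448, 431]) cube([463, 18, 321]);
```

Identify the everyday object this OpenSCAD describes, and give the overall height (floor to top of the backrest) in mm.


A chair. The overall height is 752 mm.

A slab on four corner posts with a tall panel at the back — a chair. The seat slab sits at z = 393 with thickness 38, and the 321 mm backrest starts at the seat top, so the overall height is 393 + 38 + 321 = 752 mm.


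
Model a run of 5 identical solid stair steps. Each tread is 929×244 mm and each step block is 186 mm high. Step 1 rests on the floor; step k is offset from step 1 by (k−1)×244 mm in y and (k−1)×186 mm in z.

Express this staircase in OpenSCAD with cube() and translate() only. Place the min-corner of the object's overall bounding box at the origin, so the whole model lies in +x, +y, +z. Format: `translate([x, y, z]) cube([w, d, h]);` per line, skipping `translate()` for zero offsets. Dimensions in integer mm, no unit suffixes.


cube([929, 244, 186]);
translate([0, 244, 186]) cube([929, 244, 186]);
translate([0, 488, 372]) cube([929, 244, 186]);
translate([0, 732, 558]) cube([929, 244, 186]);
translate([0, 976, 744]) cube([929, 244, 186]);


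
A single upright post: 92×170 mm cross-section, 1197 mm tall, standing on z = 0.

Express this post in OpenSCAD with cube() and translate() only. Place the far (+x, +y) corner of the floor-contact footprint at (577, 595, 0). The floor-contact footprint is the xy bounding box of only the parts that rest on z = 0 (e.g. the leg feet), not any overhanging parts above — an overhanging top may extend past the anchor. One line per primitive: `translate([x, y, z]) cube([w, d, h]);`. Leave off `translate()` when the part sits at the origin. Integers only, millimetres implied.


translate([485, 425, 0]) cube([92, 170, 1197]);


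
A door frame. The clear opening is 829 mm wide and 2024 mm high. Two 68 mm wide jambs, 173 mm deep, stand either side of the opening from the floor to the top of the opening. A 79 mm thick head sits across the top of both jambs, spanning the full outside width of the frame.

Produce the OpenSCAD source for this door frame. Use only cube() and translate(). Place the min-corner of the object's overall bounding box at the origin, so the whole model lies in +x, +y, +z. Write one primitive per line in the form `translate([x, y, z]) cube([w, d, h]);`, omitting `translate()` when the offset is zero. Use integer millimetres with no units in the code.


cube([68, 173, 2024]);
translate([897, 0, 0]) cube([68, 173, 2024]);
translate([0, 0, 2024]) cube([965, 173, 79]);


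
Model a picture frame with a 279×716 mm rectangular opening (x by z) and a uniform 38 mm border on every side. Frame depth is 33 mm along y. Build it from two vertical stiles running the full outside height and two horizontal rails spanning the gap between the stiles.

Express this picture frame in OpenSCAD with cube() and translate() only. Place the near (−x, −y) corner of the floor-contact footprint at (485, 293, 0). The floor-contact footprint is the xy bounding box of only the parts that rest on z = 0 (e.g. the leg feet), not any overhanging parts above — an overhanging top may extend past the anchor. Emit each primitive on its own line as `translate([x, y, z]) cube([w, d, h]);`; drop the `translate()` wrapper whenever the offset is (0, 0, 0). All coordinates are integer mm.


translate([485, 293, 0]) cube([38, 33, 792]);
translate([802, 293, 0]) cube([38, 33, 792]);
translate([523, 293, 0]) cube([279, 33, 38]);
translate([523, 293, 754]) cube([279, 33, 38]);


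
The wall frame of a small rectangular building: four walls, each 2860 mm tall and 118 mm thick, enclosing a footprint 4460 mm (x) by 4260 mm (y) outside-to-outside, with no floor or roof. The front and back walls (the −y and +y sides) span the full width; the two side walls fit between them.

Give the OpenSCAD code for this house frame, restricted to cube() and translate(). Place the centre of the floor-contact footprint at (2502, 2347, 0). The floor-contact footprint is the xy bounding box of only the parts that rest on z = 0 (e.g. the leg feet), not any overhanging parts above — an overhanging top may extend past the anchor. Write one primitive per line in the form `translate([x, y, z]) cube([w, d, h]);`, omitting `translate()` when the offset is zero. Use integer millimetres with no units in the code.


translate([272, 217, 0]) cube([4460, 118, 2860]);
translate([272, 4359, 0]) cube([4460, 118, 2860]);
translate([272, 335, 0]) cube([118, 4024, 2860]);
translate([4614, 335, 0]) cube([118, 4024, 2860]);


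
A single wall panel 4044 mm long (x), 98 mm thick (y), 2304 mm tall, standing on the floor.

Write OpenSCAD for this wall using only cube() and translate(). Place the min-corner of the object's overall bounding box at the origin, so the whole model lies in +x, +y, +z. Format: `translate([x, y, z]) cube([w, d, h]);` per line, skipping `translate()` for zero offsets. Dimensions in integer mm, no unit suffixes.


cube([4044, 98, 2304]);


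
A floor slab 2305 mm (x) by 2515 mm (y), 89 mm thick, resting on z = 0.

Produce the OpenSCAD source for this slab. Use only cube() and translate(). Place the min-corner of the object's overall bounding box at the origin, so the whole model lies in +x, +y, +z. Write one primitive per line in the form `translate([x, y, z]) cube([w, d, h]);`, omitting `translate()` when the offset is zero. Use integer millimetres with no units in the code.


cube([2305, 2515, 89]);


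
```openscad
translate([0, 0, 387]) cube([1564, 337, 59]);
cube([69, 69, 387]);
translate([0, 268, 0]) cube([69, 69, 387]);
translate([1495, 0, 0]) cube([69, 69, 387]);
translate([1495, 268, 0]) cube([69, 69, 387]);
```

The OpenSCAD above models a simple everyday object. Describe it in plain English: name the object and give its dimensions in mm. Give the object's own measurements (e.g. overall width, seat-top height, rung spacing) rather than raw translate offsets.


A long wooden bench with a 1564 mm (x) × 337 mm (y) seat, 59 mm thick, its top surface 446 mm above the floor. Four 69 mm square legs at the seat corners, flush with the edges, run from z = 0 to the seat underside.


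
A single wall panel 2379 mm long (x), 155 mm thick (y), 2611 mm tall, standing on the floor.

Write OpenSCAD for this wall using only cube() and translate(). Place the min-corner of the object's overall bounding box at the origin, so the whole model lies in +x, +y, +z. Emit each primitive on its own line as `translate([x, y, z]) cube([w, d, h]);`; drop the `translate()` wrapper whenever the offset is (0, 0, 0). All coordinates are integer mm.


cube([2379, 155, 2611]);


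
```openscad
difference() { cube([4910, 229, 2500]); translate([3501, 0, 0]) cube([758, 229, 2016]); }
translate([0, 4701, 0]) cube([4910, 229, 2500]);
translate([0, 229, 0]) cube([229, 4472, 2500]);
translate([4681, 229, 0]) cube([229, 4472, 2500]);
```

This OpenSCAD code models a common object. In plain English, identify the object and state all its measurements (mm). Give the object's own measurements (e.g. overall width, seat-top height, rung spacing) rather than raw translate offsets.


A single room: four walls, each 2500 mm tall and 229 mm thick, enclosing an outside footprint 4910×4930 mm (x × y), no floor or roof. The front and back walls (−y and +y sides) run the full x-width; the side walls fit between their inner faces. A door opening 758 mm wide and 2016 mm tall is cut through the front wall from the floor up, its −x edge 3501 mm from the wall's −x end.


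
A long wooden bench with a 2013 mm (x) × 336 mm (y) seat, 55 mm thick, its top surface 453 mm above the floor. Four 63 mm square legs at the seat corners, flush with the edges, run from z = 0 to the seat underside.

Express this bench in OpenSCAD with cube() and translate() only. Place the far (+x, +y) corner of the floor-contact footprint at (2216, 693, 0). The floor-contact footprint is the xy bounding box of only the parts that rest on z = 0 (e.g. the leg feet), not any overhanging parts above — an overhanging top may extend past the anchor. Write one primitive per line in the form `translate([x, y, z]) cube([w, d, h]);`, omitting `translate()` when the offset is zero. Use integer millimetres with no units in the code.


translate([203, 357, 398]) cube([2013, 336, 55]);
translate([203, 357, 0]) cube([63, 63, 398]);
translate([203, 630, 0]) cube([63, 63, 398]);
translate([2153, 357, 0]) cube([63, 63, 398]);
translate([2153, 630, 0]) cube([63, 63, 398]);
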